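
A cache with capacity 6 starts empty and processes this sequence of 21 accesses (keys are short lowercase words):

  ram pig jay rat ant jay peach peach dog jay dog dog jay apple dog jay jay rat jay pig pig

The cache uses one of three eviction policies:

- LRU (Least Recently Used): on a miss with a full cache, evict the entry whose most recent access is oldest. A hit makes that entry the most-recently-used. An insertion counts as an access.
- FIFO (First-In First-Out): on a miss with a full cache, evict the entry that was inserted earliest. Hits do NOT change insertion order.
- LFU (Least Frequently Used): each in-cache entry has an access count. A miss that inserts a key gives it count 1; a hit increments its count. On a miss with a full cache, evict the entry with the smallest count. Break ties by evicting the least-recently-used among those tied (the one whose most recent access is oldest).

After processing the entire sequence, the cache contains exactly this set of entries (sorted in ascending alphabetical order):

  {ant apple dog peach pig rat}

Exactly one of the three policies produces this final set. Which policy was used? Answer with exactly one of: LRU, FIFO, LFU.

Simulating under each policy and comparing final sets:
  LRU: final set = {apple dog jay peach pig rat} -> differs
  FIFO: final set = {ant apple dog peach pig rat} -> MATCHES target
  LFU: final set = {apple dog jay peach pig rat} -> differs
Only FIFO produces the target set.

Answer: FIFO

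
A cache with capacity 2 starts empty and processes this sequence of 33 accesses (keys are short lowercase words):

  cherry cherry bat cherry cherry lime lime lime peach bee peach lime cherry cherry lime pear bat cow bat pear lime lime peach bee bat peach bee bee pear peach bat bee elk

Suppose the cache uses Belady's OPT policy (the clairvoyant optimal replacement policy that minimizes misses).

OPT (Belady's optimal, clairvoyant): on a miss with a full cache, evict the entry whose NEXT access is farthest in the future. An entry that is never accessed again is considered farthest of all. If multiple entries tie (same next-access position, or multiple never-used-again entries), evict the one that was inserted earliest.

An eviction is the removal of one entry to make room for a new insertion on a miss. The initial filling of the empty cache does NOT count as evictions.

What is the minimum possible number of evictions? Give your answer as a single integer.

Answer: 17

Derivation:
OPT (Belady) simulation (capacity=2):
  1. access cherry: MISS. Cache: [cherry]
  2. access cherry: HIT. Next use of cherry: step 4. Cache: [cherry]
  3. access bat: MISS. Cache: [cherry bat]
  4. access cherry: HIT. Next use of cherry: step 5. Cache: [cherry bat]
  5. access cherry: HIT. Next use of cherry: step 13. Cache: [cherry bat]
  6. access lime: MISS, evict bat (next use: step 17). Cache: [cherry lime]
  7. access lime: HIT. Next use of lime: step 8. Cache: [cherry lime]
  8. access lime: HIT. Next use of lime: step 12. Cache: [cherry lime]
  9. access peach: MISS, evict cherry (next use: step 13). Cache: [lime peach]
  10. access bee: MISS, evict lime (next use: step 12). Cache: [peach bee]
  11. access peach: HIT. Next use of peach: step 23. Cache: [peach bee]
  12. access lime: MISS, evict bee (next use: step 24). Cache: [peach lime]
  13. access cherry: MISS, evict peach (next use: step 23). Cache: [lime cherry]
  14. access cherry: HIT. Next use of cherry: never. Cache: [lime cherry]
  15. access lime: HIT. Next use of lime: step 21. Cache: [lime cherry]
  16. access pear: MISS, evict cherry (next use: never). Cache: [lime pear]
  17. access bat: MISS, evict lime (next use: step 21). Cache: [pear bat]
  18. access cow: MISS, evict pear (next use: step 20). Cache: [bat cow]
  19. access bat: HIT. Next use of bat: step 25. Cache: [bat cow]
  20. access pear: MISS, evict cow (next use: never). Cache: [bat pear]
  21. access lime: MISS, evict pear (next use: step 29). Cache: [bat lime]
  22. access lime: HIT. Next use of lime: never. Cache: [bat lime]
  23. access peach: MISS, evict lime (next use: never). Cache: [bat peach]
  24. access bee: MISS, evict peach (next use: step 26). Cache: [bat bee]
  25. access bat: HIT. Next use of bat: step 31. Cache: [bat bee]
  26. access peach: MISS, evict bat (next use: step 31). Cache: [bee peach]
  27. access bee: HIT. Next use of bee: step 28. Cache: [bee peach]
  28. access bee: HIT. Next use of bee: step 32. Cache: [bee peach]
  29. access pear: MISS, evict bee (next use: step 32). Cache: [peach pear]
  30. access peach: HIT. Next use of peach: never. Cache: [peach pear]
  31. access bat: MISS, evict peach (next use: never). Cache: [pear bat]
  32. access bee: MISS, evict pear (next use: never). Cache: [bat bee]
  33. access elk: MISS, evict bat (next use: never). Cache: [bee elk]
Total: 14 hits, 19 misses, 17 evictions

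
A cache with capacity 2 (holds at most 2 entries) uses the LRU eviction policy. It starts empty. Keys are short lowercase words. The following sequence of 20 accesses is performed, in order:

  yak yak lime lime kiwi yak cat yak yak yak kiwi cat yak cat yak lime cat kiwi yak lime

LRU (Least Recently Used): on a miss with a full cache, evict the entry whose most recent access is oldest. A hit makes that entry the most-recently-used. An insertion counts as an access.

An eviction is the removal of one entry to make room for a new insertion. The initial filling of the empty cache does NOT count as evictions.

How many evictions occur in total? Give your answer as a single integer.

Answer: 11

Derivation:
LRU simulation (capacity=2):
  1. access yak: MISS. Cache (LRU->MRU): [yak]
  2. access yak: HIT. Cache (LRU->MRU): [yak]
  3. access lime: MISS. Cache (LRU->MRU): [yak lime]
  4. access lime: HIT. Cache (LRU->MRU): [yak lime]
  5. access kiwi: MISS, evict yak. Cache (LRU->MRU): [lime kiwi]
  6. access yak: MISS, evict lime. Cache (LRU->MRU): [kiwi yak]
  7. access cat: MISS, evict kiwi. Cache (LRU->MRU): [yak cat]
  8. access yak: HIT. Cache (LRU->MRU): [cat yak]
  9. access yak: HIT. Cache (LRU->MRU): [cat yak]
  10. access yak: HIT. Cache (LRU->MRU): [cat yak]
  11. access kiwi: MISS, evict cat. Cache (LRU->MRU): [yak kiwi]
  12. access cat: MISS, evict yak. Cache (LRU->MRU): [kiwi cat]
  13. access yak: MISS, evict kiwi. Cache (LRU->MRU): [cat yak]
  14. access cat: HIT. Cache (LRU->MRU): [yak cat]
  15. access yak: HIT. Cache (LRU->MRU): [cat yak]
  16. access lime: MISS, evict cat. Cache (LRU->MRU): [yak lime]
  17. access cat: MISS, evict yak. Cache (LRU->MRU): [lime cat]
  18. access kiwi: MISS, evict lime. Cache (LRU->MRU): [cat kiwi]
  19. access yak: MISS, evict cat. Cache (LRU->MRU): [kiwi yak]
  20. access lime: MISS, evict kiwi. Cache (LRU->MRU): [yak lime]
Total: 7 hits, 13 misses, 11 evictions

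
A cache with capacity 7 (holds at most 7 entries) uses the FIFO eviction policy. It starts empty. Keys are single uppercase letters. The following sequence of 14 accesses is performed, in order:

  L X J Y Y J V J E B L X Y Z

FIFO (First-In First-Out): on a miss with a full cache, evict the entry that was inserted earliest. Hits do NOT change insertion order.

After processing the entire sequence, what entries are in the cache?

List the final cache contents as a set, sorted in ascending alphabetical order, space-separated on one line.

FIFO simulation (capacity=7):
  1. access L: MISS. Cache (old->new): [L]
  2. access X: MISS. Cache (old->new): [L X]
  3. access J: MISS. Cache (old->new): [L X J]
  4. access Y: MISS. Cache (old->new): [L X J Y]
  5. access Y: HIT. Cache (old->new): [L X J Y]
  6. access J: HIT. Cache (old->new): [L X J Y]
  7. access V: MISS. Cache (old->new): [L X J Y V]
  8. access J: HIT. Cache (old->new): [L X J Y V]
  9. access E: MISS. Cache (old->new): [L X J Y V E]
  10. access B: MISS. Cache (old->new): [L X J Y V E B]
  11. access L: HIT. Cache (old->new): [L X J Y V E B]
  12. access X: HIT. Cache (old->new): [L X J Y V E B]
  13. access Y: HIT. Cache (old->new): [L X J Y V E B]
  14. access Z: MISS, evict L. Cache (old->new): [X J Y V E B Z]
Total: 6 hits, 8 misses, 1 evictions

Answer: B E J V X Y Z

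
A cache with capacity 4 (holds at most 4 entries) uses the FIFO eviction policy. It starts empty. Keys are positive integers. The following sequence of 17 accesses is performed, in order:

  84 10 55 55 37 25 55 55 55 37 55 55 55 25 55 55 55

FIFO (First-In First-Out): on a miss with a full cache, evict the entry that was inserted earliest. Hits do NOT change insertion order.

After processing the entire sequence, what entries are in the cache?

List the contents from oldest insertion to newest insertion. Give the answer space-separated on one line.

Answer: 10 55 37 25

Derivation:
FIFO simulation (capacity=4):
  1. access 84: MISS. Cache (old->new): [84]
  2. access 10: MISS. Cache (old->new): [84 10]
  3. access 55: MISS. Cache (old->new): [84 10 55]
  4. access 55: HIT. Cache (old->new): [84 10 55]
  5. access 37: MISS. Cache (old->new): [84 10 55 37]
  6. access 25: MISS, evict 84. Cache (old->new): [10 55 37 25]
  7. access 55: HIT. Cache (old->new): [10 55 37 25]
  8. access 55: HIT. Cache (old->new): [10 55 37 25]
  9. access 55: HIT. Cache (old->new): [10 55 37 25]
  10. access 37: HIT. Cache (old->new): [10 55 37 25]
  11. access 55: HIT. Cache (old->new): [10 55 37 25]
  12. access 55: HIT. Cache (old->new): [10 55 37 25]
  13. access 55: HIT. Cache (old->new): [10 55 37 25]
  14. access 25: HIT. Cache (old->new): [10 55 37 25]
  15. access 55: HIT. Cache (old->new): [10 55 37 25]
  16. access 55: HIT. Cache (old->new): [10 55 37 25]
  17. access 55: HIT. Cache (old->new): [10 55 37 25]
Total: 12 hits, 5 misses, 1 evictions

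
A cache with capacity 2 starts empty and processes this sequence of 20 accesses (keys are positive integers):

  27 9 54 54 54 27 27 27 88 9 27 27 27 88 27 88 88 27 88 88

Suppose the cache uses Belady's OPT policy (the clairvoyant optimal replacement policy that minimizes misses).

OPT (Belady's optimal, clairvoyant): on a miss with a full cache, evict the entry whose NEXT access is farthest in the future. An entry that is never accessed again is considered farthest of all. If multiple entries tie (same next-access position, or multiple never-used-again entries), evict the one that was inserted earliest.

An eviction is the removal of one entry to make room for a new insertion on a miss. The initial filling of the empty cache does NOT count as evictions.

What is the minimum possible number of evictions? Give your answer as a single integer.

OPT (Belady) simulation (capacity=2):
  1. access 27: MISS. Cache: [27]
  2. access 9: MISS. Cache: [27 9]
  3. access 54: MISS, evict 9 (next use: step 10). Cache: [27 54]
  4. access 54: HIT. Next use of 54: step 5. Cache: [27 54]
  5. access 54: HIT. Next use of 54: never. Cache: [27 54]
  6. access 27: HIT. Next use of 27: step 7. Cache: [27 54]
  7. access 27: HIT. Next use of 27: step 8. Cache: [27 54]
  8. access 27: HIT. Next use of 27: step 11. Cache: [27 54]
  9. access 88: MISS, evict 54 (next use: never). Cache: [27 88]
  10. access 9: MISS, evict 88 (next use: step 14). Cache: [27 9]
  11. access 27: HIT. Next use of 27: step 12. Cache: [27 9]
  12. access 27: HIT. Next use of 27: step 13. Cache: [27 9]
  13. access 27: HIT. Next use of 27: step 15. Cache: [27 9]
  14. access 88: MISS, evict 9 (next use: never). Cache: [27 88]
  15. access 27: HIT. Next use of 27: step 18. Cache: [27 88]
  16. access 88: HIT. Next use of 88: step 17. Cache: [27 88]
  17. access 88: HIT. Next use of 88: step 19. Cache: [27 88]
  18. access 27: HIT. Next use of 27: never. Cache: [27 88]
  19. access 88: HIT. Next use of 88: step 20. Cache: [27 88]
  20. access 88: HIT. Next use of 88: never. Cache: [27 88]
Total: 14 hits, 6 misses, 4 evictions

Answer: 4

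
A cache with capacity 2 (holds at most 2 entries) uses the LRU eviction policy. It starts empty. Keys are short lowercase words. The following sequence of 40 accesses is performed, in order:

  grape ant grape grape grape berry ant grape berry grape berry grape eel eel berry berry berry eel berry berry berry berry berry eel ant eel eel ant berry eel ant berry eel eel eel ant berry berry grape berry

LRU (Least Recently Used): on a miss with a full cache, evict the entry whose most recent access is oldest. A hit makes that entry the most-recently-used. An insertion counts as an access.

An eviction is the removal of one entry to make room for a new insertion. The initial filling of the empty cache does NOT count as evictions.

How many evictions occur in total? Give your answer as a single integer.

Answer: 15

Derivation:
LRU simulation (capacity=2):
  1. access grape: MISS. Cache (LRU->MRU): [grape]
  2. access ant: MISS. Cache (LRU->MRU): [grape ant]
  3. access grape: HIT. Cache (LRU->MRU): [ant grape]
  4. access grape: HIT. Cache (LRU->MRU): [ant grape]
  5. access grape: HIT. Cache (LRU->MRU): [ant grape]
  6. access berry: MISS, evict ant. Cache (LRU->MRU): [grape berry]
  7. access ant: MISS, evict grape. Cache (LRU->MRU): [berry ant]
  8. access grape: MISS, evict berry. Cache (LRU->MRU): [ant grape]
  9. access berry: MISS, evict ant. Cache (LRU->MRU): [grape berry]
  10. access grape: HIT. Cache (LRU->MRU): [berry grape]
  11. access berry: HIT. Cache (LRU->MRU): [grape berry]
  12. access grape: HIT. Cache (LRU->MRU): [berry grape]
  13. access eel: MISS, evict berry. Cache (LRU->MRU): [grape eel]
  14. access eel: HIT. Cache (LRU->MRU): [grape eel]
  15. access berry: MISS, evict grape. Cache (LRU->MRU): [eel berry]
  16. access berry: HIT. Cache (LRU->MRU): [eel berry]
  17. access berry: HIT. Cache (LRU->MRU): [eel berry]
  18. access eel: HIT. Cache (LRU->MRU): [berry eel]
  19. access berry: HIT. Cache (LRU->MRU): [eel berry]
  20. access berry: HIT. Cache (LRU->MRU): [eel berry]
  21. access berry: HIT. Cache (LRU->MRU): [eel berry]
  22. access berry: HIT. Cache (LRU->MRU): [eel berry]
  23. access berry: HIT. Cache (LRU->MRU): [eel berry]
  24. access eel: HIT. Cache (LRU->MRU): [berry eel]
  25. access ant: MISS, evict berry. Cache (LRU->MRU): [eel ant]
  26. access eel: HIT. Cache (LRU->MRU): [ant eel]
  27. access eel: HIT. Cache (LRU->MRU): [ant eel]
  28. access ant: HIT. Cache (LRU->MRU): [eel ant]
  29. access berry: MISS, evict eel. Cache (LRU->MRU): [ant berry]
  30. access eel: MISS, evict ant. Cache (LRU->MRU): [berry eel]
  31. access ant: MISS, evict berry. Cache (LRU->MRU): [eel ant]
  32. access berry: MISS, evict eel. Cache (LRU->MRU): [ant berry]
  33. access eel: MISS, evict ant. Cache (LRU->MRU): [berry eel]
  34. access eel: HIT. Cache (LRU->MRU): [berry eel]
  35. access eel: HIT. Cache (LRU->MRU): [berry eel]
  36. access ant: MISS, evict berry. Cache (LRU->MRU): [eel ant]
  37. access berry: MISS, evict eel. Cache (LRU->MRU): [ant berry]
  38. access berry: HIT. Cache (LRU->MRU): [ant berry]
  39. access grape: MISS, evict ant. Cache (LRU->MRU): [berry grape]
  40. access berry: HIT. Cache (LRU->MRU): [grape berry]
Total: 23 hits, 17 misses, 15 evictions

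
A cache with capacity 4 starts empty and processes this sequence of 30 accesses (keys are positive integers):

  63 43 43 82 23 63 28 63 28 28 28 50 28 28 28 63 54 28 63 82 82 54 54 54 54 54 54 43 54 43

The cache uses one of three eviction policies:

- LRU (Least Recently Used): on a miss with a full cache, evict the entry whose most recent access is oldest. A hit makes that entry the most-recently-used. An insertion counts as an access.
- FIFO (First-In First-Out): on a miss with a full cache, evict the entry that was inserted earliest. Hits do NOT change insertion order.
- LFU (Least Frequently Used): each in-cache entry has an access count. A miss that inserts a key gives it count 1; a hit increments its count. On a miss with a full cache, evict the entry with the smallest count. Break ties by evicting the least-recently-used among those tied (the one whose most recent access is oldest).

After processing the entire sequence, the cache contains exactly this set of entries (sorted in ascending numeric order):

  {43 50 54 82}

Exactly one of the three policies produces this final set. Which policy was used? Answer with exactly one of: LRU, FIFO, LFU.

Answer: FIFO

Derivation:
Simulating under each policy and comparing final sets:
  LRU: final set = {43 54 63 82} -> differs
  FIFO: final set = {43 50 54 82} -> MATCHES target
  LFU: final set = {28 43 54 63} -> differs
Only FIFO produces the target set.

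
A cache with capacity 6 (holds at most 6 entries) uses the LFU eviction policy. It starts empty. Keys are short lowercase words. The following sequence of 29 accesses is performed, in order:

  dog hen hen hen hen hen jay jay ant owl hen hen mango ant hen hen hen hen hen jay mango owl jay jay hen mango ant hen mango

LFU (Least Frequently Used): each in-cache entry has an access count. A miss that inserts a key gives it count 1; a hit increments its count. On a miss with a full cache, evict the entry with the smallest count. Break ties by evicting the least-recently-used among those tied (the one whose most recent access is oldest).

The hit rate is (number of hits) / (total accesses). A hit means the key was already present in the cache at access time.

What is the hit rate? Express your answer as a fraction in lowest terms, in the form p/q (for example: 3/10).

Answer: 23/29

Derivation:
LFU simulation (capacity=6):
  1. access dog: MISS. Cache: [dog(c=1)]
  2. access hen: MISS. Cache: [dog(c=1) hen(c=1)]
  3. access hen: HIT, count now 2. Cache: [dog(c=1) hen(c=2)]
  4. access hen: HIT, count now 3. Cache: [dog(c=1) hen(c=3)]
  5. access hen: HIT, count now 4. Cache: [dog(c=1) hen(c=4)]
  6. access hen: HIT, count now 5. Cache: [dog(c=1) hen(c=5)]
  7. access jay: MISS. Cache: [dog(c=1) jay(c=1) hen(c=5)]
  8. access jay: HIT, count now 2. Cache: [dog(c=1) jay(c=2) hen(c=5)]
  9. access ant: MISS. Cache: [dog(c=1) ant(c=1) jay(c=2) hen(c=5)]
  10. access owl: MISS. Cache: [dog(c=1) ant(c=1) owl(c=1) jay(c=2) hen(c=5)]
  11. access hen: HIT, count now 6. Cache: [dog(c=1) ant(c=1) owl(c=1) jay(c=2) hen(c=6)]
  12. access hen: HIT, count now 7. Cache: [dog(c=1) ant(c=1) owl(c=1) jay(c=2) hen(c=7)]
  13. access mango: MISS. Cache: [dog(c=1) ant(c=1) owl(c=1) mango(c=1) jay(c=2) hen(c=7)]
  14. access ant: HIT, count now 2. Cache: [dog(c=1) owl(c=1) mango(c=1) jay(c=2) ant(c=2) hen(c=7)]
  15. access hen: HIT, count now 8. Cache: [dog(c=1) owl(c=1) mango(c=1) jay(c=2) ant(c=2) hen(c=8)]
  16. access hen: HIT, count now 9. Cache: [dog(c=1) owl(c=1) mango(c=1) jay(c=2) ant(c=2) hen(c=9)]
  17. access hen: HIT, count now 10. Cache: [dog(c=1) owl(c=1) mango(c=1) jay(c=2) ant(c=2) hen(c=10)]
  18. access hen: HIT, count now 11. Cache: [dog(c=1) owl(c=1) mango(c=1) jay(c=2) ant(c=2) hen(c=11)]
  19. access hen: HIT, count now 12. Cache: [dog(c=1) owl(c=1) mango(c=1) jay(c=2) ant(c=2) hen(c=12)]
  20. access jay: HIT, count now 3. Cache: [dog(c=1) owl(c=1) mango(c=1) ant(c=2) jay(c=3) hen(c=12)]
  21. access mango: HIT, count now 2. Cache: [dog(c=1) owl(c=1) ant(c=2) mango(c=2) jay(c=3) hen(c=12)]
  22. access owl: HIT, count now 2. Cache: [dog(c=1) ant(c=2) mango(c=2) owl(c=2) jay(c=3) hen(c=12)]
  23. access jay: HIT, count now 4. Cache: [dog(c=1) ant(c=2) mango(c=2) owl(c=2) jay(c=4) hen(c=12)]
  24. access jay: HIT, count now 5. Cache: [dog(c=1) ant(c=2) mango(c=2) owl(c=2) jay(c=5) hen(c=12)]
  25. access hen: HIT, count now 13. Cache: [dog(c=1) ant(c=2) mango(c=2) owl(c=2) jay(c=5) hen(c=13)]
  26. access mango: HIT, count now 3. Cache: [dog(c=1) ant(c=2) owl(c=2) mango(c=3) jay(c=5) hen(c=13)]
  27. access ant: HIT, count now 3. Cache: [dog(c=1) owl(c=2) mango(c=3) ant(c=3) jay(c=5) hen(c=13)]
  28. access hen: HIT, count now 14. Cache: [dog(c=1) owl(c=2) mango(c=3) ant(c=3) jay(c=5) hen(c=14)]
  29. access mango: HIT, count now 4. Cache: [dog(c=1) owl(c=2) ant(c=3) mango(c=4) jay(c=5) hen(c=14)]
Total: 23 hits, 6 misses, 0 evictions

Hit rate = 23/29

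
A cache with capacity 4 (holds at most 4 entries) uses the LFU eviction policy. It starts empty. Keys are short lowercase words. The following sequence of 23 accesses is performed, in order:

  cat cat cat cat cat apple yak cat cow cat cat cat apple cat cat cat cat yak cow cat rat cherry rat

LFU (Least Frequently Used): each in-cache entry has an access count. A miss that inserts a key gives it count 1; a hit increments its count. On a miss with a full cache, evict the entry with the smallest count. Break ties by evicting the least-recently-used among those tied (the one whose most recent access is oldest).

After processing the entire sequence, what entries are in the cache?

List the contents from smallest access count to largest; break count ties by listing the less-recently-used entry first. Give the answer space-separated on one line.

LFU simulation (capacity=4):
  1. access cat: MISS. Cache: [cat(c=1)]
  2. access cat: HIT, count now 2. Cache: [cat(c=2)]
  3. access cat: HIT, count now 3. Cache: [cat(c=3)]
  4. access cat: HIT, count now 4. Cache: [cat(c=4)]
  5. access cat: HIT, count now 5. Cache: [cat(c=5)]
  6. access apple: MISS. Cache: [apple(c=1) cat(c=5)]
  7. access yak: MISS. Cache: [apple(c=1) yak(c=1) cat(c=5)]
  8. access cat: HIT, count now 6. Cache: [apple(c=1) yak(c=1) cat(c=6)]
  9. access cow: MISS. Cache: [apple(c=1) yak(c=1) cow(c=1) cat(c=6)]
  10. access cat: HIT, count now 7. Cache: [apple(c=1) yak(c=1) cow(c=1) cat(c=7)]
  11. access cat: HIT, count now 8. Cache: [apple(c=1) yak(c=1) cow(c=1) cat(c=8)]
  12. access cat: HIT, count now 9. Cache: [apple(c=1) yak(c=1) cow(c=1) cat(c=9)]
  13. access apple: HIT, count now 2. Cache: [yak(c=1) cow(c=1) apple(c=2) cat(c=9)]
  14. access cat: HIT, count now 10. Cache: [yak(c=1) cow(c=1) apple(c=2) cat(c=10)]
  15. access cat: HIT, count now 11. Cache: [yak(c=1) cow(c=1) apple(c=2) cat(c=11)]
  16. access cat: HIT, count now 12. Cache: [yak(c=1) cow(c=1) apple(c=2) cat(c=12)]
  17. access cat: HIT, count now 13. Cache: [yak(c=1) cow(c=1) apple(c=2) cat(c=13)]
  18. access yak: HIT, count now 2. Cache: [cow(c=1) apple(c=2) yak(c=2) cat(c=13)]
  19. access cow: HIT, count now 2. Cache: [apple(c=2) yak(c=2) cow(c=2) cat(c=13)]
  20. access cat: HIT, count now 14. Cache: [apple(c=2) yak(c=2) cow(c=2) cat(c=14)]
  21. access rat: MISS, evict apple(c=2). Cache: [rat(c=1) yak(c=2) cow(c=2) cat(c=14)]
  22. access cherry: MISS, evict rat(c=1). Cache: [cherry(c=1) yak(c=2) cow(c=2) cat(c=14)]
  23. access rat: MISS, evict cherry(c=1). Cache: [rat(c=1) yak(c=2) cow(c=2) cat(c=14)]
Total: 16 hits, 7 misses, 3 evictions

Answer: rat yak cow cat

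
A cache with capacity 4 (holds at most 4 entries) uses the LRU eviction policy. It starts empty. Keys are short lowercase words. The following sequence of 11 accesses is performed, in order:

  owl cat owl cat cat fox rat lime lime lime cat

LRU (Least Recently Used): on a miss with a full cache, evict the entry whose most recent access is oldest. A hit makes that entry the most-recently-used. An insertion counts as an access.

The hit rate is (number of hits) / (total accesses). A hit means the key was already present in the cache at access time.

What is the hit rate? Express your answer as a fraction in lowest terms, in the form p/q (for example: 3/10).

LRU simulation (capacity=4):
  1. access owl: MISS. Cache (LRU->MRU): [owl]
  2. access cat: MISS. Cache (LRU->MRU): [owl cat]
  3. access owl: HIT. Cache (LRU->MRU): [cat owl]
  4. access cat: HIT. Cache (LRU->MRU): [owl cat]
  5. access cat: HIT. Cache (LRU->MRU): [owl cat]
  6. access fox: MISS. Cache (LRU->MRU): [owl cat fox]
  7. access rat: MISS. Cache (LRU->MRU): [owl cat fox rat]
  8. access lime: MISS, evict owl. Cache (LRU->MRU): [cat fox rat lime]
  9. access lime: HIT. Cache (LRU->MRU): [cat fox rat lime]
  10. access lime: HIT. Cache (LRU->MRU): [cat fox rat lime]
  11. access cat: HIT. Cache (LRU->MRU): [fox rat lime cat]
Total: 6 hits, 5 misses, 1 evictions

Hit rate = 6/11

Answer: 6/11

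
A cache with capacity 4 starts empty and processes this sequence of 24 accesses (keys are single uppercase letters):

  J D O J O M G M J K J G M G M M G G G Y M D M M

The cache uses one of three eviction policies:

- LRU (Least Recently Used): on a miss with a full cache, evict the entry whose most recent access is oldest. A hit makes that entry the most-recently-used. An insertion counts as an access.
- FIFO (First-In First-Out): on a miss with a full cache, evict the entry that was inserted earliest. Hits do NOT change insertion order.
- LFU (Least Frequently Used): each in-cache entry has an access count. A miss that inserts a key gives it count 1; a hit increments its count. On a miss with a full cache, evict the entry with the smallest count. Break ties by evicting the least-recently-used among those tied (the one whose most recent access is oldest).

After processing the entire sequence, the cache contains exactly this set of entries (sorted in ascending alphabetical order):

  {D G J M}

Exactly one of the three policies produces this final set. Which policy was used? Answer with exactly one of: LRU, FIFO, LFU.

Answer: LFU

Derivation:
Simulating under each policy and comparing final sets:
  LRU: final set = {D G M Y} -> differs
  FIFO: final set = {D K M Y} -> differs
  LFU: final set = {D G J M} -> MATCHES target
Only LFU produces the target set.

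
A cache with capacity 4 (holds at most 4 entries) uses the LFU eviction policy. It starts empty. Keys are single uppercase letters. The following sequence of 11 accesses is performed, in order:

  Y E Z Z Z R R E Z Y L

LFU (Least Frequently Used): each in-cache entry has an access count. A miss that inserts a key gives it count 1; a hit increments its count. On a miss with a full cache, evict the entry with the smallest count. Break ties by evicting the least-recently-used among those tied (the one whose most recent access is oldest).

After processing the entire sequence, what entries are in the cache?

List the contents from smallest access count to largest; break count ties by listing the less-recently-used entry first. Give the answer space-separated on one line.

LFU simulation (capacity=4):
  1. access Y: MISS. Cache: [Y(c=1)]
  2. access E: MISS. Cache: [Y(c=1) E(c=1)]
  3. access Z: MISS. Cache: [Y(c=1) E(c=1) Z(c=1)]
  4. access Z: HIT, count now 2. Cache: [Y(c=1) E(c=1) Z(c=2)]
  5. access Z: HIT, count now 3. Cache: [Y(c=1) E(c=1) Z(c=3)]
  6. access R: MISS. Cache: [Y(c=1) E(c=1) R(c=1) Z(c=3)]
  7. access R: HIT, count now 2. Cache: [Y(c=1) E(c=1) R(c=2) Z(c=3)]
  8. access E: HIT, count now 2. Cache: [Y(c=1) R(c=2) E(c=2) Z(c=3)]
  9. access Z: HIT, count now 4. Cache: [Y(c=1) R(c=2) E(c=2) Z(c=4)]
  10. access Y: HIT, count now 2. Cache: [R(c=2) E(c=2) Y(c=2) Z(c=4)]
  11. access L: MISS, evict R(c=2). Cache: [L(c=1) E(c=2) Y(c=2) Z(c=4)]
Total: 6 hits, 5 misses, 1 evictions

Answer: L E Y Z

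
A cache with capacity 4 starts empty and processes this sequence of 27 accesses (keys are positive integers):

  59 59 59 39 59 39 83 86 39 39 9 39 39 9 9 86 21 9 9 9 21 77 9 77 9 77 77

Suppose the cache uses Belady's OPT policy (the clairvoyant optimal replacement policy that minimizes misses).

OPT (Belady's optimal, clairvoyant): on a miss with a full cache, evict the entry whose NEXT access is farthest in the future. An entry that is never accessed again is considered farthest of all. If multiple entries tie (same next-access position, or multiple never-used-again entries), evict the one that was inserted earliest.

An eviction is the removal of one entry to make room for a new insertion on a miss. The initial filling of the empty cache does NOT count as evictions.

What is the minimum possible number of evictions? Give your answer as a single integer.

Answer: 3

Derivation:
OPT (Belady) simulation (capacity=4):
  1. access 59: MISS. Cache: [59]
  2. access 59: HIT. Next use of 59: step 3. Cache: [59]
  3. access 59: HIT. Next use of 59: step 5. Cache: [59]
  4. access 39: MISS. Cache: [59 39]
  5. access 59: HIT. Next use of 59: never. Cache: [59 39]
  6. access 39: HIT. Next use of 39: step 9. Cache: [59 39]
  7. access 83: MISS. Cache: [59 39 83]
  8. access 86: MISS. Cache: [59 39 83 86]
  9. access 39: HIT. Next use of 39: step 10. Cache: [59 39 83 86]
  10. access 39: HIT. Next use of 39: step 12. Cache: [59 39 83 86]
  11. access 9: MISS, evict 59 (next use: never). Cache: [39 83 86 9]
  12. access 39: HIT. Next use of 39: step 13. Cache: [39 83 86 9]
  13. access 39: HIT. Next use of 39: never. Cache: [39 83 86 9]
  14. access 9: HIT. Next use of 9: step 15. Cache: [39 83 86 9]
  15. access 9: HIT. Next use of 9: step 18. Cache: [39 83 86 9]
  16. access 86: HIT. Next use of 86: never. Cache: [39 83 86 9]
  17. access 21: MISS, evict 39 (next use: never). Cache: [83 86 9 21]
  18. access 9: HIT. Next use of 9: step 19. Cache: [83 86 9 21]
  19. access 9: HIT. Next use of 9: step 20. Cache: [83 86 9 21]
  20. access 9: HIT. Next use of 9: step 23. Cache: [83 86 9 21]
  21. access 21: HIT. Next use of 21: never. Cache: [83 86 9 21]
  22. access 77: MISS, evict 83 (next use: never). Cache: [86 9 21 77]
  23. access 9: HIT. Next use of 9: step 25. Cache: [86 9 21 77]
  24. access 77: HIT. Next use of 77: step 26. Cache: [86 9 21 77]
  25. access 9: HIT. Next use of 9: never. Cache: [86 9 21 77]
  26. access 77: HIT. Next use of 77: step 27. Cache: [86 9 21 77]
  27. access 77: HIT. Next use of 77: never. Cache: [86 9 21 77]
Total: 20 hits, 7 misses, 3 evictions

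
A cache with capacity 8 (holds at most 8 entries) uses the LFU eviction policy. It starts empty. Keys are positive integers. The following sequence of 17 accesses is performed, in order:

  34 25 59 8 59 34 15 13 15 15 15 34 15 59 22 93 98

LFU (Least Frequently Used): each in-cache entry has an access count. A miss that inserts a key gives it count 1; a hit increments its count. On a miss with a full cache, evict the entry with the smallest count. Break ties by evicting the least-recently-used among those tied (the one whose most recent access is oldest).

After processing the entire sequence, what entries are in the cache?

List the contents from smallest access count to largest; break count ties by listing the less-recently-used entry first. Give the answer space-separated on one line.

LFU simulation (capacity=8):
  1. access 34: MISS. Cache: [34(c=1)]
  2. access 25: MISS. Cache: [34(c=1) 25(c=1)]
  3. access 59: MISS. Cache: [34(c=1) 25(c=1) 59(c=1)]
  4. access 8: MISS. Cache: [34(c=1) 25(c=1) 59(c=1) 8(c=1)]
  5. access 59: HIT, count now 2. Cache: [34(c=1) 25(c=1) 8(c=1) 59(c=2)]
  6. access 34: HIT, count now 2. Cache: [25(c=1) 8(c=1) 59(c=2) 34(c=2)]
  7. access 15: MISS. Cache: [25(c=1) 8(c=1) 15(c=1) 59(c=2) 34(c=2)]
  8. access 13: MISS. Cache: [25(c=1) 8(c=1) 15(c=1) 13(c=1) 59(c=2) 34(c=2)]
  9. access 15: HIT, count now 2. Cache: [25(c=1) 8(c=1) 13(c=1) 59(c=2) 34(c=2) 15(c=2)]
  10. access 15: HIT, count now 3. Cache: [25(c=1) 8(c=1) 13(c=1) 59(c=2) 34(c=2) 15(c=3)]
  11. access 15: HIT, count now 4. Cache: [25(c=1) 8(c=1) 13(c=1) 59(c=2) 34(c=2) 15(c=4)]
  12. access 34: HIT, count now 3. Cache: [25(c=1) 8(c=1) 13(c=1) 59(c=2) 34(c=3) 15(c=4)]
  13. access 15: HIT, count now 5. Cache: [25(c=1) 8(c=1) 13(c=1) 59(c=2) 34(c=3) 15(c=5)]
  14. access 59: HIT, count now 3. Cache: [25(c=1) 8(c=1) 13(c=1) 34(c=3) 59(c=3) 15(c=5)]
  15. access 22: MISS. Cache: [25(c=1) 8(c=1) 13(c=1) 22(c=1) 34(c=3) 59(c=3) 15(c=5)]
  16. access 93: MISS. Cache: [25(c=1) 8(c=1) 13(c=1) 22(c=1) 93(c=1) 34(c=3) 59(c=3) 15(c=5)]
  17. access 98: MISS, evict 25(c=1). Cache: [8(c=1) 13(c=1) 22(c=1) 93(c=1) 98(c=1) 34(c=3) 59(c=3) 15(c=5)]
Total: 8 hits, 9 misses, 1 evictions

Answer: 8 13 22 93 98 34 59 15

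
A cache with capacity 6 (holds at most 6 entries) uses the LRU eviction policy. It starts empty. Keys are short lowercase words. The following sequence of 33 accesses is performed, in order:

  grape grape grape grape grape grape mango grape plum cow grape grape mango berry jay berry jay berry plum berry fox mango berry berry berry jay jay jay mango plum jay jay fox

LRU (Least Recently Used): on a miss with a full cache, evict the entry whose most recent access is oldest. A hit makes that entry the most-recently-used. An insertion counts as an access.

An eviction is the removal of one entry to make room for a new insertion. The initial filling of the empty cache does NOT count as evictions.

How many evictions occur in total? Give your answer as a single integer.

Answer: 1

Derivation:
LRU simulation (capacity=6):
  1. access grape: MISS. Cache (LRU->MRU): [grape]
  2. access grape: HIT. Cache (LRU->MRU): [grape]
  3. access grape: HIT. Cache (LRU->MRU): [grape]
  4. access grape: HIT. Cache (LRU->MRU): [grape]
  5. access grape: HIT. Cache (LRU->MRU): [grape]
  6. access grape: HIT. Cache (LRU->MRU): [grape]
  7. access mango: MISS. Cache (LRU->MRU): [grape mango]
  8. access grape: HIT. Cache (LRU->MRU): [mango grape]
  9. access plum: MISS. Cache (LRU->MRU): [mango grape plum]
  10. access cow: MISS. Cache (LRU->MRU): [mango grape plum cow]
  11. access grape: HIT. Cache (LRU->MRU): [mango plum cow grape]
  12. access grape: HIT. Cache (LRU->MRU): [mango plum cow grape]
  13. access mango: HIT. Cache (LRU->MRU): [plum cow grape mango]
  14. access berry: MISS. Cache (LRU->MRU): [plum cow grape mango berry]
  15. access jay: MISS. Cache (LRU->MRU): [plum cow grape mango berry jay]
  16. access berry: HIT. Cache (LRU->MRU): [plum cow grape mango jay berry]
  17. access jay: HIT. Cache (LRU->MRU): [plum cow grape mango berry jay]
  18. access berry: HIT. Cache (LRU->MRU): [plum cow grape mango jay berry]
  19. access plum: HIT. Cache (LRU->MRU): [cow grape mango jay berry plum]
  20. access berry: HIT. Cache (LRU->MRU): [cow grape mango jay plum berry]
  21. access fox: MISS, evict cow. Cache (LRU->MRU): [grape mango jay plum berry fox]
  22. access mango: HIT. Cache (LRU->MRU): [grape jay plum berry fox mango]
  23. access berry: HIT. Cache (LRU->MRU): [grape jay plum fox mango berry]
  24. access berry: HIT. Cache (LRU->MRU): [grape jay plum fox mango berry]
  25. access berry: HIT. Cache (LRU->MRU): [grape jay plum fox mango berry]
  26. access jay: HIT. Cache (LRU->MRU): [grape plum fox mango berry jay]
  27. access jay: HIT. Cache (LRU->MRU): [grape plum fox mango berry jay]
  28. access jay: HIT. Cache (LRU->MRU): [grape plum fox mango berry jay]
  29. access mango: HIT. Cache (LRU->MRU): [grape plum fox berry jay mango]
  30. access plum: HIT. Cache (LRU->MRU): [grape fox berry jay mango plum]
  31. access jay: HIT. Cache (LRU->MRU): [grape fox berry mango plum jay]
  32. access jay: HIT. Cache (LRU->MRU): [grape fox berry mango plum jay]
  33. access fox: HIT. Cache (LRU->MRU): [grape berry mango plum jay fox]
Total: 26 hits, 7 misses, 1 evictions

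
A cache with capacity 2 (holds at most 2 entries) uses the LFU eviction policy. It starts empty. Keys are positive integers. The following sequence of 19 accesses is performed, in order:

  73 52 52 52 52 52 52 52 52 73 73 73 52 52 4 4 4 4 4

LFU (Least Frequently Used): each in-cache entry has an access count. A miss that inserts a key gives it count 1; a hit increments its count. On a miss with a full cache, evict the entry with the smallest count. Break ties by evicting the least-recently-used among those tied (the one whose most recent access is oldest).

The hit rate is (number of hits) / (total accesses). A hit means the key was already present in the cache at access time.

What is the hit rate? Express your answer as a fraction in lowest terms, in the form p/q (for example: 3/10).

Answer: 16/19

Derivation:
LFU simulation (capacity=2):
  1. access 73: MISS. Cache: [73(c=1)]
  2. access 52: MISS. Cache: [73(c=1) 52(c=1)]
  3. access 52: HIT, count now 2. Cache: [73(c=1) 52(c=2)]
  4. access 52: HIT, count now 3. Cache: [73(c=1) 52(c=3)]
  5. access 52: HIT, count now 4. Cache: [73(c=1) 52(c=4)]
  6. access 52: HIT, count now 5. Cache: [73(c=1) 52(c=5)]
  7. access 52: HIT, count now 6. Cache: [73(c=1) 52(c=6)]
  8. access 52: HIT, count now 7. Cache: [73(c=1) 52(c=7)]
  9. access 52: HIT, count now 8. Cache: [73(c=1) 52(c=8)]
  10. access 73: HIT, count now 2. Cache: [73(c=2) 52(c=8)]
  11. access 73: HIT, count now 3. Cache: [73(c=3) 52(c=8)]
  12. access 73: HIT, count now 4. Cache: [73(c=4) 52(c=8)]
  13. access 52: HIT, count now 9. Cache: [73(c=4) 52(c=9)]
  14. access 52: HIT, count now 10. Cache: [73(c=4) 52(c=10)]
  15. access 4: MISS, evict 73(c=4). Cache: [4(c=1) 52(c=10)]
  16. access 4: HIT, count now 2. Cache: [4(c=2) 52(c=10)]
  17. access 4: HIT, count now 3. Cache: [4(c=3) 52(c=10)]
  18. access 4: HIT, count now 4. Cache: [4(c=4) 52(c=10)]
  19. access 4: HIT, count now 5. Cache: [4(c=5) 52(c=10)]
Total: 16 hits, 3 misses, 1 evictions

Hit rate = 16/19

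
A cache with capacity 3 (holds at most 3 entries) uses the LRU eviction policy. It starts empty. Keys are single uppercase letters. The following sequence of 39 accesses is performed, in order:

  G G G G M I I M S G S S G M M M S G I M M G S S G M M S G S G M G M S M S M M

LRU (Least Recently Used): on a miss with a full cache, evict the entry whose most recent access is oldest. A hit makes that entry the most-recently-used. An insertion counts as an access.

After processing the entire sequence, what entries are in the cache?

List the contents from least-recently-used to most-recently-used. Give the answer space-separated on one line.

Answer: G S M

Derivation:
LRU simulation (capacity=3):
  1. access G: MISS. Cache (LRU->MRU): [G]
  2. access G: HIT. Cache (LRU->MRU): [G]
  3. access G: HIT. Cache (LRU->MRU): [G]
  4. access G: HIT. Cache (LRU->MRU): [G]
  5. access M: MISS. Cache (LRU->MRU): [G M]
  6. access I: MISS. Cache (LRU->MRU): [G M I]
  7. access I: HIT. Cache (LRU->MRU): [G M I]
  8. access M: HIT. Cache (LRU->MRU): [G I M]
  9. access S: MISS, evict G. Cache (LRU->MRU): [I M S]
  10. access G: MISS, evict I. Cache (LRU->MRU): [M S G]
  11. access S: HIT. Cache (LRU->MRU): [M G S]
  12. access S: HIT. Cache (LRU->MRU): [M G S]
  13. access G: HIT. Cache (LRU->MRU): [M S G]
  14. access M: HIT. Cache (LRU->MRU): [S G M]
  15. access M: HIT. Cache (LRU->MRU): [S G M]
  16. access M: HIT. Cache (LRU->MRU): [S G M]
  17. access S: HIT. Cache (LRU->MRU): [G M S]
  18. access G: HIT. Cache (LRU->MRU): [M S G]
  19. access I: MISS, evict M. Cache (LRU->MRU): [S G I]
  20. access M: MISS, evict S. Cache (LRU->MRU): [G I M]
  21. access M: HIT. Cache (LRU->MRU): [G I M]
  22. access G: HIT. Cache (LRU->MRU): [I M G]
  23. access S: MISS, evict I. Cache (LRU->MRU): [M G S]
  24. access S: HIT. Cache (LRU->MRU): [M G S]
  25. access G: HIT. Cache (LRU->MRU): [M S G]
  26. access M: HIT. Cache (LRU->MRU): [S G M]
  27. access M: HIT. Cache (LRU->MRU): [S G M]
  28. access S: HIT. Cache (LRU->MRU): [G M S]
  29. access G: HIT. Cache (LRU->MRU): [M S G]
  30. access S: HIT. Cache (LRU->MRU): [M G S]
  31. access G: HIT. Cache (LRU->MRU): [M S G]
  32. access M: HIT. Cache (LRU->MRU): [S G M]
  33. access G: HIT. Cache (LRU->MRU): [S M G]
  34. access M: HIT. Cache (LRU->MRU): [S G M]
  35. access S: HIT. Cache (LRU->MRU): [G M S]
  36. access M: HIT. Cache (LRU->MRU): [G S M]
  37. access S: HIT. Cache (LRU->MRU): [G M S]
  38. access M: HIT. Cache (LRU->MRU): [G S M]
  39. access M: HIT. Cache (LRU->MRU): [G S M]
Total: 31 hits, 8 misses, 5 evictions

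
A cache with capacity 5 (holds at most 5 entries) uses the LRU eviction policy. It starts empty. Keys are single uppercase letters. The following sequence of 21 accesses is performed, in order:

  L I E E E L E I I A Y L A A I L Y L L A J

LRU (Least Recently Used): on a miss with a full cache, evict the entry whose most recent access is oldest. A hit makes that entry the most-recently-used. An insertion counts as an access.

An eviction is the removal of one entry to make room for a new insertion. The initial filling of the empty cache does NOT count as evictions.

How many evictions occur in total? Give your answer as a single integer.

Answer: 1

Derivation:
LRU simulation (capacity=5):
  1. access L: MISS. Cache (LRU->MRU): [L]
  2. access I: MISS. Cache (LRU->MRU): [L I]
  3. access E: MISS. Cache (LRU->MRU): [L I E]
  4. access E: HIT. Cache (LRU->MRU): [L I E]
  5. access E: HIT. Cache (LRU->MRU): [L I E]
  6. access L: HIT. Cache (LRU->MRU): [I E L]
  7. access E: HIT. Cache (LRU->MRU): [I L E]
  8. access I: HIT. Cache (LRU->MRU): [L E I]
  9. access I: HIT. Cache (LRU->MRU): [L E I]
  10. access A: MISS. Cache (LRU->MRU): [L E I A]
  11. access Y: MISS. Cache (LRU->MRU): [L E I A Y]
  12. access L: HIT. Cache (LRU->MRU): [E I A Y L]
  13. access A: HIT. Cache (LRU->MRU): [E I Y L A]
  14. access A: HIT. Cache (LRU->MRU): [E I Y L A]
  15. access I: HIT. Cache (LRU->MRU): [E Y L A I]
  16. access L: HIT. Cache (LRU->MRU): [E Y A I L]
  17. access Y: HIT. Cache (LRU->MRU): [E A I L Y]
  18. access L: HIT. Cache (LRU->MRU): [E A I Y L]
  19. access L: HIT. Cache (LRU->MRU): [E A I Y L]
  20. access A: HIT. Cache (LRU->MRU): [E I Y L A]
  21. access J: MISS, evict E. Cache (LRU->MRU): [I Y L A J]
Total: 15 hits, 6 misses, 1 evictions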